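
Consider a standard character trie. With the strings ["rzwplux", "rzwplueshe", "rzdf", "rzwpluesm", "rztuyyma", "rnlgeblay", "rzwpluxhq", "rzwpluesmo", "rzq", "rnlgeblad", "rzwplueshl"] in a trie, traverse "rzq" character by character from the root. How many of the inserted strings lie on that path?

Traverse "rzq" character by character; count nodes along the way that are marked as word ends.
Prefixes of the query that are stored words: "rzq"
Count: 1

1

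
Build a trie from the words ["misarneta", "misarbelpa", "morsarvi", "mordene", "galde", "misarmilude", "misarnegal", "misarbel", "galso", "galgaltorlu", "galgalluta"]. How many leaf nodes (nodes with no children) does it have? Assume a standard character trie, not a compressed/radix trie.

10

Leaves are exactly the stored words that no other stored word extends.
Those words: "galde", "galgalluta", "galgaltorlu", "galso", "misarbelpa", "misarmilude", "misarnegal", "misarneta", "mordene", "morsarvi"
Leaf count: 10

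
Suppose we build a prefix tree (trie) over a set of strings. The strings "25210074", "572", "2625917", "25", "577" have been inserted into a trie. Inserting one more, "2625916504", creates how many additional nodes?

The longest prefix of "2625916504" already in the trie is "262591" (length 6).
Each of the 4 remaining characters creates one node.

4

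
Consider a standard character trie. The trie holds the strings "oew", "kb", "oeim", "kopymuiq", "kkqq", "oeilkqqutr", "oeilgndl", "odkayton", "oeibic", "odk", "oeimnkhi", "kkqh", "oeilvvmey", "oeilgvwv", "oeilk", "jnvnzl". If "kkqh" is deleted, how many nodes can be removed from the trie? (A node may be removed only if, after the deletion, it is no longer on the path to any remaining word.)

A node on "kkqh"'s path can go only if nothing else ends at it or branches off below it.
The suffix "h" (1 node) is used only by "kkqh"; the node for "kkq" still has the child "q", so pruning stops there.
Nodes removed: 1

1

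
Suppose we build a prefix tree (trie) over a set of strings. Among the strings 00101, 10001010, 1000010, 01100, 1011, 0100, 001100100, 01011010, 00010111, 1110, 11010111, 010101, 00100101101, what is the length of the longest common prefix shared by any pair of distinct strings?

Equivalently: take the maximum, over all pairs, of their longest common prefix length.
e.g. "00100101101" and "00101" share the prefix "0010" of length 4; no pair shares a longer one.
Longest shared-prefix length: 4

4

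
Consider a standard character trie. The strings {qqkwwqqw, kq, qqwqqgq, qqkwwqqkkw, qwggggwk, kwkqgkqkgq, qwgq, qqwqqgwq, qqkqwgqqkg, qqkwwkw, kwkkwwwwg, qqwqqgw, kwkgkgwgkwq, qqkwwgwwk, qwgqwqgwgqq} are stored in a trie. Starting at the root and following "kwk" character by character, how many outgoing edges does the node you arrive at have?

The children of the "kwk" node are the distinct next characters among strings starting with "kwk".
Characters that immediately follow "kwk" among the stored strings: {g, k, q}.
That node has 3 child edges.

3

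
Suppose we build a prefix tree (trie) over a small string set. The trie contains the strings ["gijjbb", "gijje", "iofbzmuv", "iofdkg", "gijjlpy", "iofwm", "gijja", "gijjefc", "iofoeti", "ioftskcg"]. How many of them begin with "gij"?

Traverse to the node for "gij", then collect every word in that subtree.
Words under "gij": gijja, gijjbb, gijje, gijjefc, gijjlpy
Count: 5

5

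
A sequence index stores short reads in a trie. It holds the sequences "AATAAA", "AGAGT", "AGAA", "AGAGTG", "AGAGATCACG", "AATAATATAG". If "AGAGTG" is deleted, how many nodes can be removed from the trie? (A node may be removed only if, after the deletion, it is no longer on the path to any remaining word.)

1

A node on "AGAGTG"'s path can go only if nothing else ends at it or branches off below it.
The suffix "G" (1 node) is used only by "AGAGTG"; "AGAGT" is itself a stored word, so pruning stops there.
Nodes removed: 1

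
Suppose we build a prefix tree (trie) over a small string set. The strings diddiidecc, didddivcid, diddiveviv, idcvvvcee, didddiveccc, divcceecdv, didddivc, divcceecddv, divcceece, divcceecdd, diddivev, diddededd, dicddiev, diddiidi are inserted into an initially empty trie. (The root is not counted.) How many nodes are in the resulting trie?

57

Insert word by word; a character creates a node only if that edge doesn't already exist:
  "diddiidecc" → 10 new (d, i, d, d, i, i, d, e, c, c)
  "didddivcid" → prefix "didd" already present; 6 new (d, i, v, c, i, d)
  "diddiveviv" → prefix "diddi" already present; 5 new (v, e, v, i, v)
  "idcvvvcee" → 9 new (i, d, c, v, v, v, c, e, e)
  "didddiveccc" → prefix "didddiv" already present; 4 new (e, c, c, c)
  "divcceecdv" → prefix "di" already present; 8 new (v, c, c, e, e, c, d, v)
  "didddivc" → prefix "didddivc" already present; 0 new (none)
  "divcceecddv" → prefix "divcceecd" already present; 2 new (d, v)
  "divcceece" → prefix "divcceec" already present; 1 new (e)
  "divcceecdd" → prefix "divcceecdd" already present; 0 new (none)
  "diddivev" → prefix "diddivev" already present; 0 new (none)
  "diddededd" → prefix "didd" already present; 5 new (e, d, e, d, d)
  "dicddiev" → prefix "di" already present; 6 new (c, d, d, i, e, v)
  "diddiidi" → prefix "diddiid" already present; 1 new (i)
Total nodes = 10 + 6 + 5 + 9 + 4 + 8 + 0 + 2 + 1 + 0 + 0 + 5 + 6 + 1 = 57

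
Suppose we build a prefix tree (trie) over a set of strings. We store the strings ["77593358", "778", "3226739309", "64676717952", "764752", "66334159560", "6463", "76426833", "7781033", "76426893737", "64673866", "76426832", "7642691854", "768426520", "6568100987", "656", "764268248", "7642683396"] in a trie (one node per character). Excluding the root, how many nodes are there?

Count nodes per top-level branch (shared prefixes stored once):
  '3'-branch (3226739309): 10 nodes
  '6'-branch (6463, 64673866, 64676717952, 656, 6568100987, 66334159560): 35 nodes
  '7'-branch (764268248, 76426832, 76426833, 7642683396, 76426893737, 7642691854, 764752, 768426520, 77593358, 778, 7781033): 46 nodes
Sum: 91

91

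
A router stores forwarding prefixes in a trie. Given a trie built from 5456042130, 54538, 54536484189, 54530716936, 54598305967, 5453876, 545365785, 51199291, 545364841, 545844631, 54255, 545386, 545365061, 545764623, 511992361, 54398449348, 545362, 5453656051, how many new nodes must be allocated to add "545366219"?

4

"54536" is already a path in the trie; the remaining "6219" must be added.
New nodes needed: |"545366219"| − 5 = 9 − 5 = 4.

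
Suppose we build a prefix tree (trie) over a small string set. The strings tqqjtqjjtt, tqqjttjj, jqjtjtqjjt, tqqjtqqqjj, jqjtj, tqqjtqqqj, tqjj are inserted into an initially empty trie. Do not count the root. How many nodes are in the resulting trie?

Insert word by word; a character creates a node only if that edge doesn't already exist:
  "tqqjtqjjtt" → 10 new (t, q, q, j, t, q, j, j, t, t)
  "tqqjttjj" → prefix "tqqjt" already present; 3 new (t, j, j)
  "jqjtjtqjjt" → 10 new (j, q, j, t, j, t, q, j, j, t)
  "tqqjtqqqjj" → prefix "tqqjtq" already present; 4 new (q, q, j, j)
  "jqjtj" → prefix "jqjtj" already present; 0 new (none)
  "tqqjtqqqj" → prefix "tqqjtqqqj" already present; 0 new (none)
  "tqjj" → prefix "tq" already present; 2 new (j, j)
Total nodes = 10 + 3 + 10 + 4 + 0 + 0 + 2 = 29

29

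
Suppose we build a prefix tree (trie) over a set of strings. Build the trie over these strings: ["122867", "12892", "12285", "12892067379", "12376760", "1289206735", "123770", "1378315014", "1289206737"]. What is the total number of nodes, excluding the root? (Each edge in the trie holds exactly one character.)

34

Count nodes per top-level branch (shared prefixes stored once):
  '1'-branch (12285, 122867, 12376760, 123770, 12892, 1289206735, 1289206737, 12892067379, 1378315014): 34 nodes
Sum: 34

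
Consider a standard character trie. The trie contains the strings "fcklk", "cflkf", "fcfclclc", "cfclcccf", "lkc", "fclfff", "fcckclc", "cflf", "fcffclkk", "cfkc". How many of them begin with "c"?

Traverse to the node for "c", then collect every word in that subtree.
Words under "c": cfclcccf, cfkc, cflf, cflkf
Count: 4

4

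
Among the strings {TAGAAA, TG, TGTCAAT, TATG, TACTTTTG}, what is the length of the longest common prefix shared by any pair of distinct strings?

The deepest shared node is where two words last agree before diverging.
e.g. "TACTTTTG" and "TAGAAA" share the prefix "TA" of length 2; no pair shares a longer one.
Longest shared-prefix length: 2

2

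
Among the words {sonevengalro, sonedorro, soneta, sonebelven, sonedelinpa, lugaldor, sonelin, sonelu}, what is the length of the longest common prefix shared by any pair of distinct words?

5

Equivalently: take the maximum, over all pairs, of their longest common prefix length.
"sonedelinpa" and "sonedorro" agree on "soned" (5 characters) before diverging; nothing deeper is shared.
Longest shared-prefix length: 5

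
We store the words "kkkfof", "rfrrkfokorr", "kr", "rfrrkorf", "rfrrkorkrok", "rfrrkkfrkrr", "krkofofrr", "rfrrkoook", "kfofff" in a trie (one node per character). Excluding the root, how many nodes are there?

46

Count nodes per top-level branch (shared prefixes stored once):
  'k'-branch (kfofff, kkkfof, kr, krkofofrr): 19 nodes
  'r'-branch (rfrrkfokorr, rfrrkkfrkrr, rfrrkoook, rfrrkorf, rfrrkorkrok): 27 nodes
Sum: 46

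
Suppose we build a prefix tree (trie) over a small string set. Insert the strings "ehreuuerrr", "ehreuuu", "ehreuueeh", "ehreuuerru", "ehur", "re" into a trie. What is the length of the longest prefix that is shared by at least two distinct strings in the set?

9

Look for the deepest trie node that still has at least two words in its subtree.
e.g. "ehreuuerrr" and "ehreuuerru" share the prefix "ehreuuerr" of length 9; no pair shares a longer one.
Longest shared-prefix length: 9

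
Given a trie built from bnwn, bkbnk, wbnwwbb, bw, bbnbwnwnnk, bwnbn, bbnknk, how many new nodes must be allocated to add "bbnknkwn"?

"bbnknk" is already a path in the trie; the remaining "wn" must be added.
New nodes needed: |"bbnknkwn"| − 6 = 8 − 6 = 2.

2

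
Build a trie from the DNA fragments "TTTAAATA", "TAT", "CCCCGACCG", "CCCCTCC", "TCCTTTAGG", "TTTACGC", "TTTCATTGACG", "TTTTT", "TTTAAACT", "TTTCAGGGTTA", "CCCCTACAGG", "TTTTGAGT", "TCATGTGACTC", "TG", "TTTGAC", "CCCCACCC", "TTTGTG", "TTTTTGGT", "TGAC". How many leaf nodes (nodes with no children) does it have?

A leaf is a node with no children — equivalently, the end of a word that is not a proper prefix of any other stored word.
Those words: "CCCCACCC", "CCCCGACCG", "CCCCTACAGG", "CCCCTCC", "TAT", "TCATGTGACTC", "TCCTTTAGG", "TGAC", "TTTAAACT", "TTTAAATA", "TTTACGC", "TTTCAGGGTTA", "TTTCATTGACG", "TTTGAC", "TTTGTG", "TTTTGAGT", "TTTTTGGT"
Leaf count: 17

17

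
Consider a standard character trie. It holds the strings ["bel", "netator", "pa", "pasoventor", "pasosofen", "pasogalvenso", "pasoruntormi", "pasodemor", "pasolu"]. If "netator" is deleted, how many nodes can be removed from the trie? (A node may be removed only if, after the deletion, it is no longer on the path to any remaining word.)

A node on "netator"'s path can go only if nothing else ends at it or branches off below it.
No other word shares any prefix with "netator", so all 7 of its nodes go.
Nodes removed: 7

7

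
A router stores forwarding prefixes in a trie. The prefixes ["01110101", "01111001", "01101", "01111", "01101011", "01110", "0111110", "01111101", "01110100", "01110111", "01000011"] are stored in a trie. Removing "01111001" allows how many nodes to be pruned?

Walk "01111001" from the leaf back toward the root, removing each node that no remaining word uses.
The suffix "001" (3 nodes) is used only by "01111001"; the node for "01111" still has the child "1", so pruning stops there.
Nodes removed: 3

3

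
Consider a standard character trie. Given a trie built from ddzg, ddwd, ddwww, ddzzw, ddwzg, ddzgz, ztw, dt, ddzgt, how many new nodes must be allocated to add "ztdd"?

Walking "ztdd" from the root, the first 2 characters ("zt") follow existing edges; "d" is the first miss.
So 4 − 2 = 2 new nodes.

2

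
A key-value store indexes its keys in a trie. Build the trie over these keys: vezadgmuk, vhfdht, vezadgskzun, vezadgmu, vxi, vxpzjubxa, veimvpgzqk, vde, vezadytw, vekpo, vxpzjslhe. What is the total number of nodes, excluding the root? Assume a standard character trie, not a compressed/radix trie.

Insert word by word; a character creates a node only if that edge doesn't already exist:
  "vezadgmuk" → 9 new (v, e, z, a, d, g, m, u, k)
  "vhfdht" → prefix "v" already present; 5 new (h, f, d, h, t)
  "vezadgskzun" → prefix "vezadg" already present; 5 new (s, k, z, u, n)
  "vezadgmu" → prefix "vezadgmu" already present; 0 new (none)
  "vxi" → prefix "v" already present; 2 new (x, i)
  "vxpzjubxa" → prefix "vx" already present; 7 new (p, z, j, u, b, x, a)
  "veimvpgzqk" → prefix "ve" already present; 8 new (i, m, v, p, g, z, q, k)
  "vde" → prefix "v" already present; 2 new (d, e)
  "vezadytw" → prefix "vezad" already present; 3 new (y, t, w)
  "vekpo" → prefix "ve" already present; 3 new (k, p, o)
  "vxpzjslhe" → prefix "vxpzj" already present; 4 new (s, l, h, e)
Total nodes = 9 + 5 + 5 + 0 + 2 + 7 + 8 + 2 + 3 + 3 + 4 = 48

48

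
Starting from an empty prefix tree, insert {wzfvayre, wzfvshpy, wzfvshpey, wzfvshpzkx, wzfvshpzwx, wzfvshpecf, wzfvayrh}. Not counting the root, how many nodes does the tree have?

22

Insert word by word; a character creates a node only if that edge doesn't already exist:
  "wzfvayre" → 8 new (w, z, f, v, a, y, r, e)
  "wzfvshpy" → prefix "wzfv" already present; 4 new (s, h, p, y)
  "wzfvshpey" → prefix "wzfvshp" already present; 2 new (e, y)
  "wzfvshpzkx" → prefix "wzfvshp" already present; 3 new (z, k, x)
  "wzfvshpzwx" → prefix "wzfvshpz" already present; 2 new (w, x)
  "wzfvshpecf" → prefix "wzfvshpe" already present; 2 new (c, f)
  "wzfvayrh" → prefix "wzfvayr" already present; 1 new (h)
Total nodes = 8 + 4 + 2 + 3 + 2 + 2 + 1 = 22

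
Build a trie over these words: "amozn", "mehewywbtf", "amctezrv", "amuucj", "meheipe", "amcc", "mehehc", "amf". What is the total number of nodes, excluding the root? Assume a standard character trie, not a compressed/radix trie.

For each word, the new-node count is its length minus the longest prefix already in the trie:
  "amozn" → 5 new (a, m, o, z, n)
  "mehewywbtf" → 10 new (m, e, h, e, w, y, w, b, t, f)
  "amctezrv" → prefix "am" already present; 6 new (c, t, e, z, r, v)
  "amuucj" → prefix "am" already present; 4 new (u, u, c, j)
  "meheipe" → prefix "mehe" already present; 3 new (i, p, e)
  "amcc" → prefix "amc" already present; 1 new (c)
  "mehehc" → prefix "mehe" already present; 2 new (h, c)
  "amf" → prefix "am" already present; 1 new (f)
Total nodes = 5 + 10 + 6 + 4 + 3 + 1 + 2 + 1 = 32

32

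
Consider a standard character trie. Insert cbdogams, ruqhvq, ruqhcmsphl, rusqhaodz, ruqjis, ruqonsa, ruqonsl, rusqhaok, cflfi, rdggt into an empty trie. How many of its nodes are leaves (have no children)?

A leaf is a node with no children — equivalently, the end of a word that is not a proper prefix of any other stored word.
Those words: "cbdogams", "cflfi", "rdggt", "ruqhcmsphl", "ruqhvq", "ruqjis", "ruqonsa", "ruqonsl", "rusqhaodz", "rusqhaok"
Leaf count: 10

10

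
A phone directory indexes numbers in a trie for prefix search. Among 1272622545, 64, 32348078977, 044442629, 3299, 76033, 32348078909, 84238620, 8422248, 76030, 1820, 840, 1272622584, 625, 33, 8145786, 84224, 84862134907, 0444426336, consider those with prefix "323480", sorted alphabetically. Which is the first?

DFS of the "323480" subtree visits, in order: "32348078909", "32348078977"
Position 1: 32348078909

32348078909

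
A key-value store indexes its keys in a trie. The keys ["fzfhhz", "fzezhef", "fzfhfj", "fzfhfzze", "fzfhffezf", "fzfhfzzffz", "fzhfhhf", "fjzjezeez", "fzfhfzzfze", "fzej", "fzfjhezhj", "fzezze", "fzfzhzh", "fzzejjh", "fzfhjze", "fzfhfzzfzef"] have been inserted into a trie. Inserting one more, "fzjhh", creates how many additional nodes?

"fz" is already a path in the trie; the remaining "jhh" must be added.
So 5 − 2 = 3 new nodes.

3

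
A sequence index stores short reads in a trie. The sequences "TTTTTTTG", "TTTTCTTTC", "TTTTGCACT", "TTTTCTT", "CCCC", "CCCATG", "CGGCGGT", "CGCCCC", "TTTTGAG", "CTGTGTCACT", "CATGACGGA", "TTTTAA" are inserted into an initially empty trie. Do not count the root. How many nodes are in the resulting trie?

Trace insertions, counting only characters that open a new branch:
  "TTTTTTTG" → 8 new (T, T, T, T, T, T, T, G)
  "TTTTCTTTC" → prefix "TTTT" already present; 5 new (C, T, T, T, C)
  "TTTTGCACT" → prefix "TTTT" already present; 5 new (G, C, A, C, T)
  "TTTTCTT" → prefix "TTTTCTT" already present; 0 new (none)
  "CCCC" → 4 new (C, C, C, C)
  "CCCATG" → prefix "CCC" already present; 3 new (A, T, G)
  "CGGCGGT" → prefix "C" already present; 6 new (G, G, C, G, G, T)
  "CGCCCC" → prefix "CG" already present; 4 new (C, C, C, C)
  "TTTTGAG" → prefix "TTTTG" already present; 2 new (A, G)
  "CTGTGTCACT" → prefix "C" already present; 9 new (T, G, T, G, T, C, A, C, T)
  "CATGACGGA" → prefix "C" already present; 8 new (A, T, G, A, C, G, G, A)
  "TTTTAA" → prefix "TTTT" already present; 2 new (A, A)
Total nodes = 8 + 5 + 5 + 0 + 4 + 3 + 6 + 4 + 2 + 9 + 8 + 2 = 56

56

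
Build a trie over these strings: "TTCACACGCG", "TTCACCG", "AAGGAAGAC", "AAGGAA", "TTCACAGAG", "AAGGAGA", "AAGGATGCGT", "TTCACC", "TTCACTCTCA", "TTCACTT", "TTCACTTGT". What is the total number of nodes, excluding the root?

Count nodes per top-level branch (shared prefixes stored once):
  'A'-branch (AAGGAA, AAGGAAGAC, AAGGAGA, AAGGATGCGT): 16 nodes
  'T'-branch (TTCACACGCG, TTCACAGAG, TTCACC, TTCACCG, TTCACTCTCA, TTCACTT, TTCACTTGT): 23 nodes
Sum: 39

39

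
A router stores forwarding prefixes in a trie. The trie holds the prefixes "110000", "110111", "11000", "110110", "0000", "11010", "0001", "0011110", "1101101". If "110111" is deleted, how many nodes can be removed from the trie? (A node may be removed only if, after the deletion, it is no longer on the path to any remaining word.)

1

Walk "110111" from the leaf back toward the root, removing each node that no remaining word uses.
The suffix "1" (1 node) is used only by "110111"; the node for "11011" still has the child "0", so pruning stops there.
Nodes removed: 1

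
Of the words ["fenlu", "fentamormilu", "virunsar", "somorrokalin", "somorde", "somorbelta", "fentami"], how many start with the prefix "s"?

3

Traverse to the node for "s", then collect every word in that subtree.
Words under "s": somorbelta, somorde, somorrokalin
Count: 3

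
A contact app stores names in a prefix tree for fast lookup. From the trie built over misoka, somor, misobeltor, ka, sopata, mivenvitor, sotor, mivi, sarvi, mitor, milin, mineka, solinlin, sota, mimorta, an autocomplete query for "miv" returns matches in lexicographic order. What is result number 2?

mivi

DFS of the "miv" subtree visits, in order: "mivenvitor", "mivi"
The 2nd is mivi.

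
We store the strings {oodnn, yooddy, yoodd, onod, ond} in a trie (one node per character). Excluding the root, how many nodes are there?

15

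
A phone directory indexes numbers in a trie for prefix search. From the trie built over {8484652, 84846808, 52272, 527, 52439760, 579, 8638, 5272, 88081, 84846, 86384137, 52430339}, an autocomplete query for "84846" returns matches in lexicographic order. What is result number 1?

Filter for "84846…" and sort: "84846", "8484652", "84846808"
Position 1: 84846

84846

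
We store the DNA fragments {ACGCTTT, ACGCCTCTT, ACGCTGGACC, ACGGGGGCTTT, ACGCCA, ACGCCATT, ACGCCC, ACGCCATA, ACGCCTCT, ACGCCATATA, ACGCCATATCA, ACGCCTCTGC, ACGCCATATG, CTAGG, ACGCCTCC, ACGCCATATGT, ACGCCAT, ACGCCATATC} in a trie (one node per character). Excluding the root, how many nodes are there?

Count nodes per top-level branch (shared prefixes stored once):
  'A'-branch (ACGCCA, ACGCCAT, ACGCCATA, ACGCCATATA, ACGCCATATC, ACGCCATATCA, ACGCCATATG, ACGCCATATGT, ACGCCATT, ACGCCC, ACGCCTCC, ACGCCTCT, ACGCCTCTGC, ACGCCTCTT, ACGCTGGACC, ACGCTTT, ACGGGGGCTTT): 39 nodes
  'C'-branch (CTAGG): 5 nodes
Sum: 44

44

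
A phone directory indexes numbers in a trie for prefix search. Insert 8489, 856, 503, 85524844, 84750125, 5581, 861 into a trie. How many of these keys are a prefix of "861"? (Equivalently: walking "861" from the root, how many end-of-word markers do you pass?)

Walk "861" from the root; an end-of-word marker is hit whenever a stored word is a prefix of "861".
Prefixes of the query that are stored words: "861"
Count: 1

1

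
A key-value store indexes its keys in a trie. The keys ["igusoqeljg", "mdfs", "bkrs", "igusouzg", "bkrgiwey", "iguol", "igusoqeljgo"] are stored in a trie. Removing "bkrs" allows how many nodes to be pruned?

1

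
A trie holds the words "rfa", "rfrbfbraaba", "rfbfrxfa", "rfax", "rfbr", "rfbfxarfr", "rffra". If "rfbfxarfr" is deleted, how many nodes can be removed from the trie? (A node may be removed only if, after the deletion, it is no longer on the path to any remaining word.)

5

After clearing the end-marker at "rfbfxarfr", prune upward until reaching a node still needed by another word.
The suffix "xarfr" (5 nodes) is used only by "rfbfxarfr"; the node for "rfbf" still has the child "r", so pruning stops there.
Nodes removed: 5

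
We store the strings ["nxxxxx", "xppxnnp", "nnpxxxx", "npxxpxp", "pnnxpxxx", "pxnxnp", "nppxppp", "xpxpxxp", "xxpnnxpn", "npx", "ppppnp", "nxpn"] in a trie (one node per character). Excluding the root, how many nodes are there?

Count nodes per top-level branch (shared prefixes stored once):
  'n'-branch (nnpxxxx, nppxppp, npx, npxxpxp, nxpn, nxxxxx): 25 nodes
  'p'-branch (pnnxpxxx, ppppnp, pxnxnp): 18 nodes
  'x'-branch (xppxnnp, xpxpxxp, xxpnnxpn): 19 nodes
Sum: 62

62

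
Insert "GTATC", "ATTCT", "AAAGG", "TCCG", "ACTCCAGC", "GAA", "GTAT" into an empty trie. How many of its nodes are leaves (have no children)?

A leaf is a node with no children — equivalently, the end of a word that is not a proper prefix of any other stored word.
Those words: "AAAGG", "ACTCCAGC", "ATTCT", "GAA", "GTATC", "TCCG"
Leaf count: 6

6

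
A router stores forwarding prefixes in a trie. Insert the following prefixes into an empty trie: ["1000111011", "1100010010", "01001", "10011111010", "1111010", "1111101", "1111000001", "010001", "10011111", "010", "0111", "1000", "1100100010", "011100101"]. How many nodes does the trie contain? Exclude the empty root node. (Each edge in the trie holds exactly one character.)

60

Count nodes per top-level branch (shared prefixes stored once):
  '0'-branch (010, 010001, 01001, 0111, 011100101): 14 nodes
  '1'-branch (1000, 1000111011, 10011111, 10011111010, 1100010010, 1100100010, 1111000001, 1111010, 1111101): 46 nodes
Sum: 60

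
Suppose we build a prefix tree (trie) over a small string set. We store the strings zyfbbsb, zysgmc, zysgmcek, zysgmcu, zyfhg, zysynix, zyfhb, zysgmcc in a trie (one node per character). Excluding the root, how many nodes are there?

22

Count nodes per top-level branch (shared prefixes stored once):
  'z'-branch (zyfbbsb, zyfhb, zyfhg, zysgmc, zysgmcc, zysgmcek, zysgmcu, zysynix): 22 nodes
Sum: 22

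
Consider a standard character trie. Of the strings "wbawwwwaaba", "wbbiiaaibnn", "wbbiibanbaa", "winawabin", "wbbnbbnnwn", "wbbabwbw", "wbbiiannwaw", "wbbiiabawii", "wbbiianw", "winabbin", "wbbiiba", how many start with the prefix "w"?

11

Walk to "w"; the words in its subtree are exactly those with that prefix.
Words under "w": wbawwwwaaba, wbbabwbw, wbbiiaaibnn, wbbiiabawii, wbbiiannwaw, wbbiianw, wbbiiba, wbbiibanbaa, wbbnbbnnwn, winabbin, winawabin
Count: 11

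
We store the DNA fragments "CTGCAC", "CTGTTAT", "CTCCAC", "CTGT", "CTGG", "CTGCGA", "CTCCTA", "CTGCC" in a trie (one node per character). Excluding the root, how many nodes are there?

20

Trie structure (* marks end of a word):
(root)
└─ C
   └─ T
      ├─ C
      │  └─ C
      │     ├─ A
      │     │  └─ C *
      │     └─ T
      │        └─ A *
      └─ G
         ├─ C
         │  ├─ A
         │  │  └─ C *
         │  ├─ C *
         │  └─ G
         │     └─ A *
         ├─ G *
         └─ T *
            └─ T
               └─ A
                  └─ T *
Counting every labelled node above: 20.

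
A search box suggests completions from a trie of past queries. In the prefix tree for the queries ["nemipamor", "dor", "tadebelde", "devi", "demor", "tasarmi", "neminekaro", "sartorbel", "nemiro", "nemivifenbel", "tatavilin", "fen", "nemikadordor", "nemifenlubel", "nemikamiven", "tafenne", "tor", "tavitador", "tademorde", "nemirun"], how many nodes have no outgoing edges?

Leaves are exactly the stored words that no other stored word extends.
Those words: "demor", "devi", "dor", "fen", "nemifenlubel", "nemikadordor", "nemikamiven", "neminekaro", "nemipamor", "nemiro", "nemirun", "nemivifenbel", "sartorbel", "tadebelde", "tademorde", "tafenne", "tasarmi", "tatavilin", "tavitador", "tor"
Leaf count: 20

20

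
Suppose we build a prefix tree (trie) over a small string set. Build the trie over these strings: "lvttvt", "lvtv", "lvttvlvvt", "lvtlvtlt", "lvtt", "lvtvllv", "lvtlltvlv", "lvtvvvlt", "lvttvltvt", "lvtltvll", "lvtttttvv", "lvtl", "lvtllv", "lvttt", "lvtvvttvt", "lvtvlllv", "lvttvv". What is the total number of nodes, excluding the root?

Count nodes per top-level branch (shared prefixes stored once):
  'l'-branch (lvtl, lvtlltvlv, lvtllv, lvtltvll, lvtlvtlt, lvtt, lvttt, lvtttttvv, lvttvltvt, lvttvlvvt, lvttvt, lvttvv, lvtv, lvtvlllv, lvtvllv, lvtvvttvt, lvtvvvlt): 48 nodes
Sum: 48

48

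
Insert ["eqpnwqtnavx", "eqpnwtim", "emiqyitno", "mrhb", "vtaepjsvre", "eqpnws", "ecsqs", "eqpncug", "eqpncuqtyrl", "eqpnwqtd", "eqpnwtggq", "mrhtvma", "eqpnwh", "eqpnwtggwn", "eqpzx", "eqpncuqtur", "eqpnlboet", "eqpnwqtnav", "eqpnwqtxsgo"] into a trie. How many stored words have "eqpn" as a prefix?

13

Traverse to the node for "eqpn", then collect every word in that subtree.
Words under "eqpn": eqpncug, eqpncuqtur, eqpncuqtyrl, eqpnlboet, eqpnwh, eqpnwqtd, eqpnwqtnav, eqpnwqtnavx, eqpnwqtxsgo, eqpnws, eqpnwtggq, eqpnwtggwn, eqpnwtim
Count: 13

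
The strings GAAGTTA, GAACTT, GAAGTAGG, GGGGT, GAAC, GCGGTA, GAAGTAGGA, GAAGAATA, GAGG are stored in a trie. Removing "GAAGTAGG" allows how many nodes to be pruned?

A node on "GAAGTAGG"'s path can go only if nothing else ends at it or branches off below it.
Every node on "GAAGTAGG" is still needed (e.g. by "GAAGTAGGA"), so nothing is freed.
Nodes removed: 0

0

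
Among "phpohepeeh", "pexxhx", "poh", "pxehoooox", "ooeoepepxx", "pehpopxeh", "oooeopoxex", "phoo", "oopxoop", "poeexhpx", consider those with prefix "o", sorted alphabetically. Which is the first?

ooeoepepxx

DFS of the "o" subtree visits, in order: "ooeoepepxx", "oooeopoxex", "oopxoop"
Position 1: ooeoepepxx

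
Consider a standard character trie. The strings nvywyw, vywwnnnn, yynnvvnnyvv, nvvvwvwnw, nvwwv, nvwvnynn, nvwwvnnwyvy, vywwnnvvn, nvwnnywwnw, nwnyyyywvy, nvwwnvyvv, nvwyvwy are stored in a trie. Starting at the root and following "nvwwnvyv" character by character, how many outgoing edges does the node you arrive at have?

1

The children of the "nvwwnvyv" node are the distinct next characters among strings starting with "nvwwnvyv".
Characters that immediately follow "nvwwnvyv" among the stored strings: {v}.
That node has 1 child edge.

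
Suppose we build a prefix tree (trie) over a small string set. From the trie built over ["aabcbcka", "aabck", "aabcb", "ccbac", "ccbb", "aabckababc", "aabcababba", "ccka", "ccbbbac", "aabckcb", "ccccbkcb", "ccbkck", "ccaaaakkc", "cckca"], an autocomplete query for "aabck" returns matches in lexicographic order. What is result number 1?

aabck

DFS of the "aabck" subtree visits, in order: "aabck", "aabckababc", "aabckcb"
The 1st is aabck.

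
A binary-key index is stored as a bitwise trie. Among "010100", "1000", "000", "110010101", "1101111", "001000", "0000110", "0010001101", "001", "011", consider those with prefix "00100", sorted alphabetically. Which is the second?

0010001101

DFS of the "00100" subtree visits, in order: "001000", "0010001101"
Position 2: 0010001101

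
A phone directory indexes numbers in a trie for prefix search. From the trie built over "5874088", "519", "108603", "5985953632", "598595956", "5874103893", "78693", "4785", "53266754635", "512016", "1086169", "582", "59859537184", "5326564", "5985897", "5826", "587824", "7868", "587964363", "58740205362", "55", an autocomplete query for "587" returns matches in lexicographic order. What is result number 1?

DFS of the "587" subtree visits, in order: "58740205362", "5874088", "5874103893", "587824", "587964363"
Position 1: 58740205362

58740205362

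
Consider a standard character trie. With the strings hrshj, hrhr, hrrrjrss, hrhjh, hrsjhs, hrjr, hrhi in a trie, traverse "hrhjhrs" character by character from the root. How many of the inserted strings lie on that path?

1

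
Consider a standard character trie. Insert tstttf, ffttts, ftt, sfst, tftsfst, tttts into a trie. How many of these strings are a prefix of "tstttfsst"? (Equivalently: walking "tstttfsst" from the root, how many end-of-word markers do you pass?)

Traverse "tstttfsst" character by character; count nodes along the way that are marked as word ends.
Prefixes of the query that are stored words: "tstttf"
Count: 1

1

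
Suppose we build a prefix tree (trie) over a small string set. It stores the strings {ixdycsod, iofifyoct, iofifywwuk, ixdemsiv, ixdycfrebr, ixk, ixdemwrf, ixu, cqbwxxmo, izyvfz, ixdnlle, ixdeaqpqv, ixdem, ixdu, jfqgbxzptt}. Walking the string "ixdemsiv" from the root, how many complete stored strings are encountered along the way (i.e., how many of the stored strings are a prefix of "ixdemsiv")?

Check each prefix of "ixdemsiv" against the stored set — each match is an end-marker on the path.
Prefixes of the query that are stored words: "ixdem", "ixdemsiv"
Count: 2

2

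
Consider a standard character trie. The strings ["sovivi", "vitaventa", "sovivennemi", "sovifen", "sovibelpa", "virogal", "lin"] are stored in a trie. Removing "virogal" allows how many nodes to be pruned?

5

After clearing the end-marker at "virogal", prune upward until reaching a node still needed by another word.
The suffix "rogal" (5 nodes) is used only by "virogal"; the node for "vi" still has the child "t", so pruning stops there.
Nodes removed: 5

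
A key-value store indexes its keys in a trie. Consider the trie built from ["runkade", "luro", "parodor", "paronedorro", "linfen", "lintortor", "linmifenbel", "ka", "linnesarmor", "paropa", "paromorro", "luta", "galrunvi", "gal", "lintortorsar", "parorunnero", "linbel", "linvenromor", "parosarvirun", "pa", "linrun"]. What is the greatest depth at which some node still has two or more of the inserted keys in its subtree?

9

Equivalently: take the maximum, over all pairs, of their longest common prefix length.
e.g. "lintortor" and "lintortorsar" share the prefix "lintortor" of length 9; no pair shares a longer one.
Longest shared-prefix length: 9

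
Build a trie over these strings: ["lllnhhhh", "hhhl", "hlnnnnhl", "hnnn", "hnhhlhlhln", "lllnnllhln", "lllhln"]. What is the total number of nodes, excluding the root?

For each word, the new-node count is its length minus the longest prefix already in the trie:
  "lllnhhhh" → 8 new (l, l, l, n, h, h, h, h)
  "hhhl" → 4 new (h, h, h, l)
  "hlnnnnhl" → prefix "h" already present; 7 new (l, n, n, n, n, h, l)
  "hnnn" → prefix "h" already present; 3 new (n, n, n)
  "hnhhlhlhln" → prefix "hn" already present; 8 new (h, h, l, h, l, h, l, n)
  "lllnnllhln" → prefix "llln" already present; 6 new (n, l, l, h, l, n)
  "lllhln" → prefix "lll" already present; 3 new (h, l, n)
Total nodes = 8 + 4 + 7 + 3 + 8 + 6 + 3 = 39

39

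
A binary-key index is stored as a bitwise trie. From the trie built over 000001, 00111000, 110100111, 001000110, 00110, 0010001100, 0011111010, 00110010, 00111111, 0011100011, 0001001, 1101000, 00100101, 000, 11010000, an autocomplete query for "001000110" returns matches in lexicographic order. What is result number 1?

DFS of the "001000110" subtree visits, in order: "001000110", "0010001100"
The 1st is 001000110.

001000110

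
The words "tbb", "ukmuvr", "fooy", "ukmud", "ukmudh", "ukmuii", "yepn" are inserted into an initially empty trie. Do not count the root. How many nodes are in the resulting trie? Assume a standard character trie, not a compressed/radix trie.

21

Insert word by word; a character creates a node only if that edge doesn't already exist:
  "tbb" → 3 new (t, b, b)
  "ukmuvr" → 6 new (u, k, m, u, v, r)
  "fooy" → 4 new (f, o, o, y)
  "ukmud" → prefix "ukmu" already present; 1 new (d)
  "ukmudh" → prefix "ukmud" already present; 1 new (h)
  "ukmuii" → prefix "ukmu" already present; 2 new (i, i)
  "yepn" → 4 new (y, e, p, n)
Total nodes = 3 + 6 + 4 + 1 + 1 + 2 + 4 = 21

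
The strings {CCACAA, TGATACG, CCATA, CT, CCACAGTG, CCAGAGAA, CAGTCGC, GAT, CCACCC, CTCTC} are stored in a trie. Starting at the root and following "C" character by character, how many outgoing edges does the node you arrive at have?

Follow the path "C" to its node, then look at its outgoing edges.
Distinct next characters after "C": A, C, T.
That node has 3 child edges.

3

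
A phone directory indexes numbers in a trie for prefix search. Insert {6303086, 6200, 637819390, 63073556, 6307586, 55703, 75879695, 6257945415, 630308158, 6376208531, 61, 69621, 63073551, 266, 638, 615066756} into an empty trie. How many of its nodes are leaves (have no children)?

15

Leaves are exactly the stored words that no other stored word extends.
Those words: "266", "55703", "615066756", "6200", "6257945415", "630308158", "6303086", "63073551", "63073556", "6307586", "6376208531", "637819390", "638", "69621", "75879695"
Leaf count: 15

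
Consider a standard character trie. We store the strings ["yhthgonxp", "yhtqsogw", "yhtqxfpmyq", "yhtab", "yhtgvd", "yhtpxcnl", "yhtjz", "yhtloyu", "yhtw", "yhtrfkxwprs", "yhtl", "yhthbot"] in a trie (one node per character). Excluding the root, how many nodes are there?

Trace insertions, counting only characters that open a new branch:
  "yhthgonxp" → 9 new (y, h, t, h, g, o, n, x, p)
  "yhtqsogw" → prefix "yht" already present; 5 new (q, s, o, g, w)
  "yhtqxfpmyq" → prefix "yhtq" already present; 6 new (x, f, p, m, y, q)
  "yhtab" → prefix "yht" already present; 2 new (a, b)
  "yhtgvd" → prefix "yht" already present; 3 new (g, v, d)
  "yhtpxcnl" → prefix "yht" already present; 5 new (p, x, c, n, l)
  "yhtjz" → prefix "yht" already present; 2 new (j, z)
  "yhtloyu" → prefix "yht" already present; 4 new (l, o, y, u)
  "yhtw" → prefix "yht" already present; 1 new (w)
  "yhtrfkxwprs" → prefix "yht" already present; 8 new (r, f, k, x, w, p, r, s)
  "yhtl" → prefix "yhtl" already present; 0 new (none)
  "yhthbot" → prefix "yhth" already present; 3 new (b, o, t)
Total nodes = 9 + 5 + 6 + 2 + 3 + 5 + 2 + 4 + 1 + 8 + 0 + 3 = 48

48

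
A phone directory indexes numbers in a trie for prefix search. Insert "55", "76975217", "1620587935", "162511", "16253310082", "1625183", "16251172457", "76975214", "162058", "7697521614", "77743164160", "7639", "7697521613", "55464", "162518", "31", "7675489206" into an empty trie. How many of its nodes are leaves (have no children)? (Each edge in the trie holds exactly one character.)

A leaf is a node with no children — equivalently, the end of a word that is not a proper prefix of any other stored word.
Those words: "1620587935", "16251172457", "1625183", "16253310082", "31", "55464", "7639", "7675489206", "76975214", "7697521613", "7697521614", "76975217", "77743164160"
Leaf count: 13

13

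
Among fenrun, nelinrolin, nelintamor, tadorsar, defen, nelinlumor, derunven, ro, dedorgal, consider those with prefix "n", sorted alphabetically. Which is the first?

DFS of the "n" subtree visits, in order: "nelinlumor", "nelinrolin", "nelintamor"
Position 1: nelinlumor

nelinlumor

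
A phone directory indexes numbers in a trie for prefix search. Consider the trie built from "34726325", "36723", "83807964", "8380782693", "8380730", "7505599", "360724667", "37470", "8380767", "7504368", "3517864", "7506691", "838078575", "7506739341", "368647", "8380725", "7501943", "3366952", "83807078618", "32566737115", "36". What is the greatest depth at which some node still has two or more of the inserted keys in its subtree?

6

The deepest shared node is where two words last agree before diverging.
"8380782693" and "838078575" agree on "838078" (6 characters) before diverging; nothing deeper is shared.
Longest shared-prefix length: 6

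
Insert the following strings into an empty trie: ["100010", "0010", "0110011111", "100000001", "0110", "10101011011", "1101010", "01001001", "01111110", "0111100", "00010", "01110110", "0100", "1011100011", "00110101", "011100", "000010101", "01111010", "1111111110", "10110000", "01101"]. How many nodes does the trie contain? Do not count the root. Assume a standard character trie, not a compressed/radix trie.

Count nodes per top-level branch (shared prefixes stored once):
  '0'-branch (000010101, 00010, 0010, 00110101, 0100, 01001001, 0110, 0110011111, 01101, 011100, 01110110, 0111100, 01111010, 01111110): 48 nodes
  '1'-branch (100000001, 100010, 10101011011, 10110000, 1011100011, 1101010, 1111111110): 45 nodes
Sum: 93

93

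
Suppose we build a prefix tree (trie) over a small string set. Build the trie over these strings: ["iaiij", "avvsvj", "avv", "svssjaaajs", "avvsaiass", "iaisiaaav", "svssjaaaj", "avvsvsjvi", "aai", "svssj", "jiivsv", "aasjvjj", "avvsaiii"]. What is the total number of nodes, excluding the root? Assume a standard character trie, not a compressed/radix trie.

51

For each word, the new-node count is its length minus the longest prefix already in the trie:
  "iaiij" → 5 new (i, a, i, i, j)
  "avvsvj" → 6 new (a, v, v, s, v, j)
  "avv" → prefix "avv" already present; 0 new (none)
  "svssjaaajs" → 10 new (s, v, s, s, j, a, a, a, j, s)
  "avvsaiass" → prefix "avvs" already present; 5 new (a, i, a, s, s)
  "iaisiaaav" → prefix "iai" already present; 6 new (s, i, a, a, a, v)
  "svssjaaaj" → prefix "svssjaaaj" already present; 0 new (none)
  "avvsvsjvi" → prefix "avvsv" already present; 4 new (s, j, v, i)
  "aai" → prefix "a" already present; 2 new (a, i)
  "svssj" → prefix "svssj" already present; 0 new (none)
  "jiivsv" → 6 new (j, i, i, v, s, v)
  "aasjvjj" → prefix "aa" already present; 5 new (s, j, v, j, j)
  "avvsaiii" → prefix "avvsai" already present; 2 new (i, i)
Total nodes = 5 + 6 + 0 + 10 + 5 + 6 + 0 + 4 + 2 + 0 + 6 + 5 + 2 = 51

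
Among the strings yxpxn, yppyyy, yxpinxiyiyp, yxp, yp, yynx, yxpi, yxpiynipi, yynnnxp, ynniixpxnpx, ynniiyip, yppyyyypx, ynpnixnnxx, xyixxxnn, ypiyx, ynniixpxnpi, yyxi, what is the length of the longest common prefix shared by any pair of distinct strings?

Look for the deepest trie node that still has at least two words in its subtree.
"ynniixpxnpi" and "ynniixpxnpx" agree on "ynniixpxnp" (10 characters) before diverging; nothing deeper is shared.
Longest shared-prefix length: 10

10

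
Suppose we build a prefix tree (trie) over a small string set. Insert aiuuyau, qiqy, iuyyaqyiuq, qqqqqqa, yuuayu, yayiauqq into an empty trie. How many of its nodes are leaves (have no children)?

A leaf is a node with no children — equivalently, the end of a word that is not a proper prefix of any other stored word.
Those words: "aiuuyau", "iuyyaqyiuq", "qiqy", "qqqqqqa", "yayiauqq", "yuuayu"
Leaf count: 6

6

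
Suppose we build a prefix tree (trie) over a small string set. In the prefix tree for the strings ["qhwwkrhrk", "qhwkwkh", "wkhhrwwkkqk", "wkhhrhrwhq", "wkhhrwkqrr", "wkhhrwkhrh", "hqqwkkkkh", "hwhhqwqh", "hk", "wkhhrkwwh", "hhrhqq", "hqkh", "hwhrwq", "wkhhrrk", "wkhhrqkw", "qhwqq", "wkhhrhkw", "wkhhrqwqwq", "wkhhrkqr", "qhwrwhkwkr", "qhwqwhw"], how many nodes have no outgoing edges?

21

A leaf is a node with no children — equivalently, the end of a word that is not a proper prefix of any other stored word.
Those words: "hhrhqq", "hk", "hqkh", "hqqwkkkkh", "hwhhqwqh", "hwhrwq", "qhwkwkh", "qhwqq", "qhwqwhw", "qhwrwhkwkr", "qhwwkrhrk", "wkhhrhkw", "wkhhrhrwhq", "wkhhrkqr", "wkhhrkwwh", "wkhhrqkw", "wkhhrqwqwq", "wkhhrrk", "wkhhrwkhrh", "wkhhrwkqrr", "wkhhrwwkkqk"
Leaf count: 21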